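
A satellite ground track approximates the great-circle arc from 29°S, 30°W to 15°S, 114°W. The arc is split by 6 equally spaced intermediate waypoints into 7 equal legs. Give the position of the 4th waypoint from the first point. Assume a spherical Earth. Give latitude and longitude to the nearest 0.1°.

≈ 27.2°S, 80.7°W

Write both endpoints as unit vectors p₁, p₂ with components (cos φ cos λ, cos φ sin λ, sin φ).
The central angle between the endpoints is δ = arccos(p₁·p₂) ≈ 1.355 rad (77.7°).
Interpolate at f = 4/7 with slerp weights a = sin((1−f)δ)/sin δ ≈ 0.562, b = sin(fδ)/sin δ ≈ 0.716.
p = a·p₁ + b·p₂ ≈ (0.144, -0.877, -0.458); φ = arcsin(p_z) ≈ -27.23°, λ = atan2(p_y, p_x) ≈ -80.67°.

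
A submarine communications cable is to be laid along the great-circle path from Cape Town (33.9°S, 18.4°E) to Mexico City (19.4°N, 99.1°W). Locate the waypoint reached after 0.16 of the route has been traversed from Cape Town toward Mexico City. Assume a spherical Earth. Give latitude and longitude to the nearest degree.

Convert each endpoint to a unit vector on the sphere (x = cos φ cos λ, y = cos φ sin λ, z = sin φ).
The central angle between the endpoints is δ = arccos(p₁·p₂) ≈ 2.149 rad (123.1°).
Interpolate at f = 0.16 with slerp weights a = sin((1−f)δ)/sin δ ≈ 1.162, b = sin(fδ)/sin δ ≈ 0.403.
p = a·p₁ + b·p₂ ≈ (0.855, -0.071, -0.514); φ = arcsin(p_z) ≈ -30.94°, λ = atan2(p_y, p_x) ≈ -4.73°.

≈ 31°S, 5°W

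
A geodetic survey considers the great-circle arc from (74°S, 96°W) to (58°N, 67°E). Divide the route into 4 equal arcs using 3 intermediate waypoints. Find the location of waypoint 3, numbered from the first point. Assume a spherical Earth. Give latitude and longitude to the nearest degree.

≈ (18°N, 56°E)

From cos δ = sin φ₁ sin φ₂ + cos φ₁ cos φ₂ cos Δλ, the central angle is δ ≈ 2.840 rad (162.7°).
Interpolate at f = 3/4 with slerp weights a = sin((1−f)δ)/sin δ ≈ 2.195, b = sin(fδ)/sin δ ≈ 2.854.
p = a·p₁ + b·p₂ ≈ (0.528, 0.791, 0.311); φ = arcsin(p_z) ≈ 18.10°, λ = atan2(p_y, p_x) ≈ 56.28°.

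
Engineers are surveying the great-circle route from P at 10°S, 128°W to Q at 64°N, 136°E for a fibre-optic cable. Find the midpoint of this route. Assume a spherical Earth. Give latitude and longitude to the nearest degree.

The haversine formula gives a central angle δ ≈ 1.773 rad (101.6°) between the endpoints.
Interpolate at f = 1/2 with slerp weights a = sin((1−f)δ)/sin δ ≈ 0.791, b = sin(fδ)/sin δ ≈ 0.791.
p = a·p₁ + b·p₂ ≈ (-0.729, -0.373, 0.574); φ = arcsin(p_z) ≈ 35.01°, λ = atan2(p_y, p_x) ≈ -152.91°.

≈ 35°N, 153°W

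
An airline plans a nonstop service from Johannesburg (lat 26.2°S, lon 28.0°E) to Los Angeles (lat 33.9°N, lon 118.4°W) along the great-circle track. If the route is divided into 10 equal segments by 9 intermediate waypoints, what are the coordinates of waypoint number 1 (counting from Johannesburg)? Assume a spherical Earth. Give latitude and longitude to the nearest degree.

≈ lat 20°S, lon 13°E

Convert each endpoint to a unit vector on the sphere (x = cos φ cos λ, y = cos φ sin λ, z = sin φ).
The central angle between the endpoints is δ = arccos(p₁·p₂) ≈ 2.619 rad (150.1°).
Interpolate at f = 1/10 with slerp weights a = sin((1−f)δ)/sin δ ≈ 1.415, b = sin(fδ)/sin δ ≈ 0.519.
p = a·p₁ + b·p₂ ≈ (0.917, 0.217, -0.336); φ = arcsin(p_z) ≈ -19.61°, λ = atan2(p_y, p_x) ≈ 13.35°.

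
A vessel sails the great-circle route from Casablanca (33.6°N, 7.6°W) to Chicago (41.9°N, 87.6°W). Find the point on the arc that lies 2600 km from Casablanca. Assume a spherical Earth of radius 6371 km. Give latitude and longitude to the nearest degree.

≈ 44°N, 35°W

Convert each endpoint to a unit vector on the sphere (x = cos φ cos λ, y = cos φ sin λ, z = sin φ).
The central angle between the endpoints is δ = arccos(p₁·p₂) ≈ 1.073 rad (61.5°). The total great-circle distance is δ·R ≈ 1.073 × 6371 ≈ 6838 km, so the target fraction is f = 2600/6838 ≈ 0.380.
Interpolate at f ≈ 0.380 with slerp weights a = sin((1−f)δ)/sin δ ≈ 0.702, b = sin(fδ)/sin δ ≈ 0.452.
p = a·p₁ + b·p₂ ≈ (0.594, -0.413, 0.690); φ = arcsin(p_z) ≈ 43.65°, λ = atan2(p_y, p_x) ≈ -34.83°.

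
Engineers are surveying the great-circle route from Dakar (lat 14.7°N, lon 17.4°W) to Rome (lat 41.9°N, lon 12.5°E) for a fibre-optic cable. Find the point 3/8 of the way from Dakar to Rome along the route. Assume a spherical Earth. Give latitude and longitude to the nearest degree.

≈ lat 26°N, lon 8°W

The haversine formula gives a central angle δ ≈ 0.654 rad (37.5°) between the endpoints.
Interpolate at f = 3/8 with slerp weights a = sin((1−f)δ)/sin δ ≈ 0.653, b = sin(fδ)/sin δ ≈ 0.399.
p = a·p₁ + b·p₂ ≈ (0.893, -0.125, 0.432); φ = arcsin(p_z) ≈ 25.62°, λ = atan2(p_y, p_x) ≈ -7.95°.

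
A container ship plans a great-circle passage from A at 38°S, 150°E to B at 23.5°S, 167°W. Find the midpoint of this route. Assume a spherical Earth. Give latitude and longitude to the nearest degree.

Write both endpoints as unit vectors p₁, p₂ with components (cos φ cos λ, cos φ sin λ, sin φ).
The central angle between the endpoints is δ = arccos(p₁·p₂) ≈ 0.686 rad (39.3°).
Interpolate at f = 1/2 with slerp weights a = sin((1−f)δ)/sin δ ≈ 0.531, b = sin(fδ)/sin δ ≈ 0.531.
p = a·p₁ + b·p₂ ≈ (-0.837, 0.100, -0.539); φ = arcsin(p_z) ≈ -32.58°, λ = atan2(p_y, p_x) ≈ 173.21°.

≈ 33°S, 173°E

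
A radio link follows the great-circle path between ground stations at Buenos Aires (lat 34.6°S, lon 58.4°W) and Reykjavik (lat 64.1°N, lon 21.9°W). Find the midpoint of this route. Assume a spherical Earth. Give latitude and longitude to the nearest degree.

≈ lat 15°N, lon 46°W

Convert each endpoint to a unit vector on the sphere (x = cos φ cos λ, y = cos φ sin λ, z = sin φ).
The central angle between the endpoints is δ = arccos(p₁·p₂) ≈ 1.794 rad (102.8°).
Interpolate at f = 1/2 with slerp weights a = sin((1−f)δ)/sin δ ≈ 0.802, b = sin(fδ)/sin δ ≈ 0.802.
p = a·p₁ + b·p₂ ≈ (0.671, -0.693, 0.266); φ = arcsin(p_z) ≈ 15.42°, λ = atan2(p_y, p_x) ≈ -45.92°.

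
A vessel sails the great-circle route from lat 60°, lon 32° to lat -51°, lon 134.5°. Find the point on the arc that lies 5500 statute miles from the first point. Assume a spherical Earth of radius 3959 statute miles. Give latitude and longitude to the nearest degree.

≈ lat -2°, lon 96°

Convert each endpoint to a unit vector on the sphere (x = cos φ cos λ, y = cos φ sin λ, z = sin φ).
The central angle between the endpoints is δ = arccos(p₁·p₂) ≈ 2.406 rad (137.8°). The total great-circle distance is δ·R ≈ 2.406 × 3959 ≈ 9524 mi, so the target fraction is f = 5500/9524 ≈ 0.578.
Interpolate at f ≈ 0.578 with slerp weights a = sin((1−f)δ)/sin δ ≈ 1.266, b = sin(fδ)/sin δ ≈ 1.465.
p = a·p₁ + b·p₂ ≈ (-0.109, 0.993, -0.042); φ = arcsin(p_z) ≈ -2.40°, λ = atan2(p_y, p_x) ≈ 96.28°.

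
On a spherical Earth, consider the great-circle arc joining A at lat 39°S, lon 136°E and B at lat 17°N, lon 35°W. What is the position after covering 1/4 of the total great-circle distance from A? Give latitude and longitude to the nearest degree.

≈ lat 70°S, lon 91°E

From cos δ = sin φ₁ sin φ₂ + cos φ₁ cos φ₂ cos Δλ, the central angle is δ ≈ 2.734 rad (156.6°).
Interpolate at f = 1/4 with slerp weights a = sin((1−f)δ)/sin δ ≈ 2.237, b = sin(fδ)/sin δ ≈ 1.593.
p = a·p₁ + b·p₂ ≈ (-0.003, 0.334, -0.942); φ = arcsin(p_z) ≈ -70.47°, λ = atan2(p_y, p_x) ≈ 90.55°.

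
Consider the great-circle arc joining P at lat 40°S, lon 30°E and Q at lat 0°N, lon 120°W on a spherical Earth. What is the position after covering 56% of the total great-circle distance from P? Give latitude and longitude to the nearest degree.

The haversine formula gives a central angle δ ≈ 2.296 rad (131.6°) between the endpoints.
Interpolate at f = 0.56 with slerp weights a = sin((1−f)δ)/sin δ ≈ 1.132, b = sin(fδ)/sin δ ≈ 1.283.
p = a·p₁ + b·p₂ ≈ (0.110, -0.677, -0.728); φ = arcsin(p_z) ≈ -46.69°, λ = atan2(p_y, p_x) ≈ -80.80°.

≈ lat 47°S, lon 81°W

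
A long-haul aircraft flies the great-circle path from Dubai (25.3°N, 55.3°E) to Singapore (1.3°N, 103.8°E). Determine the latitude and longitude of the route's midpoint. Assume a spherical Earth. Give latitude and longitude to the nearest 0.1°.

≈ (14.5°N, 80.8°E)

Convert each endpoint to a unit vector on the sphere (x = cos φ cos λ, y = cos φ sin λ, z = sin φ).
The central angle between the endpoints is δ = arccos(p₁·p₂) ≈ 0.916 rad (52.5°).
Interpolate at f = 1/2 with slerp weights a = sin((1−f)δ)/sin δ ≈ 0.558, b = sin(fδ)/sin δ ≈ 0.558.
p = a·p₁ + b·p₂ ≈ (0.154, 0.956, 0.251); φ = arcsin(p_z) ≈ 14.53°, λ = atan2(p_y, p_x) ≈ 80.85°.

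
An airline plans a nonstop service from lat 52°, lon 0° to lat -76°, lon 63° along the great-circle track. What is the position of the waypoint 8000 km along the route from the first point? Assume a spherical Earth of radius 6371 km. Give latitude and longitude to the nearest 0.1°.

≈ lat -18.3°, lon 17.5°

The haversine formula gives a central angle δ ≈ 2.342 rad (134.2°) between the endpoints. The total great-circle distance is δ·R ≈ 2.342 × 6371 ≈ 14921 km, so the target fraction is f = 8000/14921 ≈ 0.536.
Interpolate at f ≈ 0.536 with slerp weights a = sin((1−f)δ)/sin δ ≈ 1.234, b = sin(fδ)/sin δ ≈ 1.326.
p = a·p₁ + b·p₂ ≈ (0.905, 0.286, -0.314); φ = arcsin(p_z) ≈ -18.30°, λ = atan2(p_y, p_x) ≈ 17.52°.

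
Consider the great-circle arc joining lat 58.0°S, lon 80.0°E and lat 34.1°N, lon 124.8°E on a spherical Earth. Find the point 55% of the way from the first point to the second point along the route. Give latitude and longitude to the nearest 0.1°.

≈ lat 8.1°S, lon 109.2°E

Convert each endpoint to a unit vector on the sphere (x = cos φ cos λ, y = cos φ sin λ, z = sin φ).
The central angle between the endpoints is δ = arccos(p₁·p₂) ≈ 1.736 rad (99.4°).
Interpolate at f = 0.55 with slerp weights a = sin((1−f)δ)/sin δ ≈ 0.714, b = sin(fδ)/sin δ ≈ 0.827.
p = a·p₁ + b·p₂ ≈ (-0.325, 0.935, -0.141); φ = arcsin(p_z) ≈ -8.13°, λ = atan2(p_y, p_x) ≈ 109.18°.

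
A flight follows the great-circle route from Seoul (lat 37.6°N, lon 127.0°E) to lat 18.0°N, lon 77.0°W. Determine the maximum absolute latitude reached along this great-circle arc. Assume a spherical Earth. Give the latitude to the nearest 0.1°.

≈ 69.3°N

The great circle lies in the plane with unit normal n̂ = (p₁ × p₂)/|p₁ × p₂|.
Here n̂_z ≈ +0.354; the vertex latitude is φ_max = arccos|n̂_z| ≈ 69.3°.
Check via Clairaut: cos φ_max = |cos φ₁| · sin C = cos(37.6°)·sin(26.5°) ≈ 0.354, again giving ≈ 69.3°.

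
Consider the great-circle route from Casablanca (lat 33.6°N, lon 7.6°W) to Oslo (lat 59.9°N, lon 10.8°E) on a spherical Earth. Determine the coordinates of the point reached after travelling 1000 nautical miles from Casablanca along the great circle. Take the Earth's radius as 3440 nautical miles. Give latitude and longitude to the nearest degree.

Convert each endpoint to a unit vector on the sphere (x = cos φ cos λ, y = cos φ sin λ, z = sin φ).
The central angle between the endpoints is δ = arccos(p₁·p₂) ≈ 0.505 rad (28.9°). The total great-circle distance is δ·R ≈ 0.505 × 3440 ≈ 1738 nmi, so the target fraction is f = 1000/1738 ≈ 0.576.
Interpolate at f ≈ 0.576 with slerp weights a = sin((1−f)δ)/sin δ ≈ 0.440, b = sin(fδ)/sin δ ≈ 0.592.
p = a·p₁ + b·p₂ ≈ (0.655, 0.007, 0.756); φ = arcsin(p_z) ≈ 49.09°, λ = atan2(p_y, p_x) ≈ 0.63°.

≈ lat 49°N, lon 1°E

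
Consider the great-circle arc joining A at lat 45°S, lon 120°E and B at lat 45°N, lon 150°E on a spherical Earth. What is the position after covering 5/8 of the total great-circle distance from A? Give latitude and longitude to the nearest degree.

≈ lat 11°N, lon 138°E

Convert each endpoint to a unit vector on the sphere (x = cos φ cos λ, y = cos φ sin λ, z = sin φ).
The central angle between the endpoints is δ = arccos(p₁·p₂) ≈ 1.638 rad (93.8°).
Interpolate at f = 5/8 with slerp weights a = sin((1−f)δ)/sin δ ≈ 0.578, b = sin(fδ)/sin δ ≈ 0.856.
p = a·p₁ + b·p₂ ≈ (-0.728, 0.656, 0.197); φ = arcsin(p_z) ≈ 11.35°, λ = atan2(p_y, p_x) ≈ 137.98°.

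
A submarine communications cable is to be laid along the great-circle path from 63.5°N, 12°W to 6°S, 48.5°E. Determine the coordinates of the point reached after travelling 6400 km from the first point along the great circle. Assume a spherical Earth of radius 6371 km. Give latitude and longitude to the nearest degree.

From cos δ = sin φ₁ sin φ₂ + cos φ₁ cos φ₂ cos Δλ, the central angle is δ ≈ 1.446 rad (82.8°). The total great-circle distance is δ·R ≈ 1.446 × 6371 ≈ 9209 km, so the target fraction is f = 6400/9209 ≈ 0.695.
Interpolate at f ≈ 0.695 with slerp weights a = sin((1−f)δ)/sin δ ≈ 0.430, b = sin(fδ)/sin δ ≈ 0.851.
p = a·p₁ + b·p₂ ≈ (0.748, 0.594, 0.296); φ = arcsin(p_z) ≈ 17.22°, λ = atan2(p_y, p_x) ≈ 38.43°.

≈ 17°N, 38°E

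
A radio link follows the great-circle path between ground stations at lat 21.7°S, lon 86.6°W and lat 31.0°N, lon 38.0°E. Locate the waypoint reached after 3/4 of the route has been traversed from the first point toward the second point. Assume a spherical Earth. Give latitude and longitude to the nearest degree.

The haversine formula gives a central angle δ ≈ 2.269 rad (130.0°) between the endpoints.
Interpolate at f = 3/4 with slerp weights a = sin((1−f)δ)/sin δ ≈ 0.701, b = sin(fδ)/sin δ ≈ 1.294.
p = a·p₁ + b·p₂ ≈ (0.913, 0.033, 0.407); φ = arcsin(p_z) ≈ 24.03°, λ = atan2(p_y, p_x) ≈ 2.04°.

≈ lat 24°N, lon 2°E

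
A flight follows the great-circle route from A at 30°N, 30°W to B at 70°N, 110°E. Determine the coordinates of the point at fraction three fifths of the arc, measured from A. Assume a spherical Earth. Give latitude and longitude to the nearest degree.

Convert each endpoint to a unit vector on the sphere (x = cos φ cos λ, y = cos φ sin λ, z = sin φ).
The central angle between the endpoints is δ = arccos(p₁·p₂) ≈ 1.325 rad (75.9°).
Interpolate at f = 3/5 with slerp weights a = sin((1−f)δ)/sin δ ≈ 0.521, b = sin(fδ)/sin δ ≈ 0.736.
p = a·p₁ + b·p₂ ≈ (0.305, 0.011, 0.952); φ = arcsin(p_z) ≈ 72.24°, λ = atan2(p_y, p_x) ≈ 2.04°.

≈ 72°N, 2°E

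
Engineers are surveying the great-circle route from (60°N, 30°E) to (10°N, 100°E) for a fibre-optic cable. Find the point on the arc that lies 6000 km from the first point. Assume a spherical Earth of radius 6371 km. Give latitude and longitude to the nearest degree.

≈ (25°N, 91°E)

The haversine formula gives a central angle δ ≈ 1.246 rad (71.4°) between the endpoints. The total great-circle distance is δ·R ≈ 1.246 × 6371 ≈ 7940 km, so the target fraction is f = 6000/7940 ≈ 0.756.
Interpolate at f ≈ 0.756 with slerp weights a = sin((1−f)δ)/sin δ ≈ 0.316, b = sin(fδ)/sin δ ≈ 0.853.
p = a·p₁ + b·p₂ ≈ (-0.009, 0.906, 0.422); φ = arcsin(p_z) ≈ 24.97°, λ = atan2(p_y, p_x) ≈ 90.56°.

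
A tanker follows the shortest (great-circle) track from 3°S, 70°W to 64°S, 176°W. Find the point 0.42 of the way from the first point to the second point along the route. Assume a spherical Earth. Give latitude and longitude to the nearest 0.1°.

Write both endpoints as unit vectors p₁, p₂ with components (cos φ cos λ, cos φ sin λ, sin φ).
The central angle between the endpoints is δ = arccos(p₁·p₂) ≈ 1.644 rad (94.2°).
Interpolate at f = 0.42 with slerp weights a = sin((1−f)δ)/sin δ ≈ 0.818, b = sin(fδ)/sin δ ≈ 0.639.
p = a·p₁ + b·p₂ ≈ (-0.000, -0.787, -0.617); φ = arcsin(p_z) ≈ -38.09°, λ = atan2(p_y, p_x) ≈ -90.00°.

≈ 38.1°S, 90.0°W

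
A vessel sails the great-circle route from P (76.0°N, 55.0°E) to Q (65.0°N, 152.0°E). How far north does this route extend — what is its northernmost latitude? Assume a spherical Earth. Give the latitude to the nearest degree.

The great circle lies in the plane with unit normal n̂ = (p₁ × p₂)/|p₁ × p₂|.
Here n̂_z ≈ +0.204; the vertex latitude is φ_max = arccos|n̂_z| ≈ 78.3°.
Check via Clairaut: cos φ_max = |cos φ₁| · sin C = cos(76.0°)·sin(57.3°) ≈ 0.204, again giving ≈ 78.3°.

≈ 78°N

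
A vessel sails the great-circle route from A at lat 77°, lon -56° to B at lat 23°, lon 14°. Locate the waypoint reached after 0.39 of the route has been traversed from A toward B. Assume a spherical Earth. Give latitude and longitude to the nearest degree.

Write both endpoints as unit vectors p₁, p₂ with components (cos φ cos λ, cos φ sin λ, sin φ).
The central angle between the endpoints is δ = arccos(p₁·p₂) ≈ 1.102 rad (63.2°).
Interpolate at f = 0.39 with slerp weights a = sin((1−f)δ)/sin δ ≈ 0.698, b = sin(fδ)/sin δ ≈ 0.467.
p = a·p₁ + b·p₂ ≈ (0.505, -0.026, 0.863); φ = arcsin(p_z) ≈ 59.62°, λ = atan2(p_y, p_x) ≈ -2.97°.

≈ lat 60°, lon -3°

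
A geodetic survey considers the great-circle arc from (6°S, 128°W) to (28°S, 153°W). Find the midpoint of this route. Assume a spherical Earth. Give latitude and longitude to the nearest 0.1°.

From cos δ = sin φ₁ sin φ₂ + cos φ₁ cos φ₂ cos Δλ, the central angle is δ ≈ 0.564 rad (32.3°).
Interpolate at f = 1/2 with slerp weights a = sin((1−f)δ)/sin δ ≈ 0.521, b = sin(fδ)/sin δ ≈ 0.521.
p = a·p₁ + b·p₂ ≈ (-0.728, -0.617, -0.299); φ = arcsin(p_z) ≈ -17.39°, λ = atan2(p_y, p_x) ≈ -139.75°.

≈ (17.4°S, 139.7°W)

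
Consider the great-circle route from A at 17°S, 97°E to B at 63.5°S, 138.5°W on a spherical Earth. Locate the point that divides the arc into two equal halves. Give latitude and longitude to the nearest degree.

Write both endpoints as unit vectors p₁, p₂ with components (cos φ cos λ, cos φ sin λ, sin φ).
The central angle between the endpoints is δ = arccos(p₁·p₂) ≈ 1.551 rad (88.9°).
Interpolate at f = 1/2 with slerp weights a = sin((1−f)δ)/sin δ ≈ 0.700, b = sin(fδ)/sin δ ≈ 0.700.
p = a·p₁ + b·p₂ ≈ (-0.316, 0.458, -0.831); φ = arcsin(p_z) ≈ -56.23°, λ = atan2(p_y, p_x) ≈ 124.59°.

≈ 56°S, 125°E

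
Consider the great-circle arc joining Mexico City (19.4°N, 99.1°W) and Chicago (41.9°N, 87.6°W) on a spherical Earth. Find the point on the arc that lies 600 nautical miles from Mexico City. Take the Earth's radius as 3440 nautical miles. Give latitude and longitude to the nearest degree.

Write both endpoints as unit vectors p₁, p₂ with components (cos φ cos λ, cos φ sin λ, sin φ).
The central angle between the endpoints is δ = arccos(p₁·p₂) ≈ 0.428 rad (24.5°). The total great-circle distance is δ·R ≈ 0.428 × 3440 ≈ 1472 nmi, so the target fraction is f = 600/1472 ≈ 0.407.
Interpolate at f ≈ 0.407 with slerp weights a = sin((1−f)δ)/sin δ ≈ 0.604, b = sin(fδ)/sin δ ≈ 0.418.
p = a·p₁ + b·p₂ ≈ (-0.077, -0.874, 0.480); φ = arcsin(p_z) ≈ 28.68°, λ = atan2(p_y, p_x) ≈ -95.04°.

≈ 29°N, 95°W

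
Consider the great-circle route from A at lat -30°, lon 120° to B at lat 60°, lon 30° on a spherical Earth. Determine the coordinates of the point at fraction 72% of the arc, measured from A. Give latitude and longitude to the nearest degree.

≈ lat 41°, lon 73°

Write both endpoints as unit vectors p₁, p₂ with components (cos φ cos λ, cos φ sin λ, sin φ).
The central angle between the endpoints is δ = arccos(p₁·p₂) ≈ 2.019 rad (115.7°).
Interpolate at f = 0.72 with slerp weights a = sin((1−f)δ)/sin δ ≈ 0.594, b = sin(fδ)/sin δ ≈ 1.102.
p = a·p₁ + b·p₂ ≈ (0.220, 0.721, 0.657); φ = arcsin(p_z) ≈ 41.08°, λ = atan2(p_y, p_x) ≈ 73.05°.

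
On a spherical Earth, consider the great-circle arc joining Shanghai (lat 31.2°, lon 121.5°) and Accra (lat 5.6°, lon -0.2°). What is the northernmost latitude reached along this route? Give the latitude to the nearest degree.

The great circle lies in the plane with unit normal n̂ = (p₁ × p₂)/|p₁ × p₂|.
Here n̂_z ≈ -0.789; the vertex latitude is φ_max = arccos|n̂_z| ≈ 37.9°.
Check via Clairaut: cos φ_max = |cos φ₁| · sin C = cos(31.2°)·sin(67.3°) ≈ 0.789, again giving ≈ 37.9°.

≈ 38°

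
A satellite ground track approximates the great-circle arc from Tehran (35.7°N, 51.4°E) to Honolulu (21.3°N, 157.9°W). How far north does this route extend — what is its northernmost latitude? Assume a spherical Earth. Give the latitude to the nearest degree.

≈ 66°N

The great circle lies in the plane with unit normal n̂ = (p₁ × p₂)/|p₁ × p₂|.
Here n̂_z ≈ +0.414; the vertex latitude is φ_max = arccos|n̂_z| ≈ 65.5°.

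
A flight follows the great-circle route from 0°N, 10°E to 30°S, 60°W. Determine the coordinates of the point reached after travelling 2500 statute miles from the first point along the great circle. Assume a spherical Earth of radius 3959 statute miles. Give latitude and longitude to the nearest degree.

Write both endpoints as unit vectors p₁, p₂ with components (cos φ cos λ, cos φ sin λ, sin φ).
The central angle between the endpoints is δ = arccos(p₁·p₂) ≈ 1.270 rad (72.8°). The total great-circle distance is δ·R ≈ 1.270 × 3959 ≈ 5028 mi, so the target fraction is f = 2500/5028 ≈ 0.497.
Interpolate at f ≈ 0.497 with slerp weights a = sin((1−f)δ)/sin δ ≈ 0.624, b = sin(fδ)/sin δ ≈ 0.618.
p = a·p₁ + b·p₂ ≈ (0.882, -0.355, -0.309); φ = arcsin(p_z) ≈ -18.00°, λ = atan2(p_y, p_x) ≈ -21.93°.

≈ 18°S, 22°W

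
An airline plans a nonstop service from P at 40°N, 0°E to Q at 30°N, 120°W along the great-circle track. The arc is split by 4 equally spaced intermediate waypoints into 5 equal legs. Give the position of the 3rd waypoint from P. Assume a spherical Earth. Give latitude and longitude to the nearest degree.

≈ 52°N, 81°W

Write both endpoints as unit vectors p₁, p₂ with components (cos φ cos λ, cos φ sin λ, sin φ).
The central angle between the endpoints is δ = arccos(p₁·p₂) ≈ 1.581 rad (90.6°).
Interpolate at f = 3/5 with slerp weights a = sin((1−f)δ)/sin δ ≈ 0.591, b = sin(fδ)/sin δ ≈ 0.813.
p = a·p₁ + b·p₂ ≈ (0.101, -0.610, 0.786); φ = arcsin(p_z) ≈ 51.84°, λ = atan2(p_y, p_x) ≈ -80.60°.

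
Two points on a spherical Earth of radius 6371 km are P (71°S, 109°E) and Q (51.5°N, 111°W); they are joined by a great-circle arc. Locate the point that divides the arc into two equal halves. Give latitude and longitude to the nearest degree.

The haversine formula gives a central angle δ ≈ 2.680 rad (153.5°) between the endpoints.
Interpolate at f = 1/2 with slerp weights a = sin((1−f)δ)/sin δ ≈ 2.185, b = sin(fδ)/sin δ ≈ 2.185.
p = a·p₁ + b·p₂ ≈ (-0.719, -0.597, -0.356); φ = arcsin(p_z) ≈ -20.85°, λ = atan2(p_y, p_x) ≈ -140.29°.

≈ (21°S, 140°W)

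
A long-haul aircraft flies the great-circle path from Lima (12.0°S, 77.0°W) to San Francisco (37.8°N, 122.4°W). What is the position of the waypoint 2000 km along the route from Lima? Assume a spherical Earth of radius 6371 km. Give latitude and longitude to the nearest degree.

Convert each endpoint to a unit vector on the sphere (x = cos φ cos λ, y = cos φ sin λ, z = sin φ).
The central angle between the endpoints is δ = arccos(p₁·p₂) ≈ 1.143 rad (65.5°). The total great-circle distance is δ·R ≈ 1.143 × 6371 ≈ 7279 km, so the target fraction is f = 2000/7279 ≈ 0.275.
Interpolate at f ≈ 0.275 with slerp weights a = sin((1−f)δ)/sin δ ≈ 0.810, b = sin(fδ)/sin δ ≈ 0.339.
p = a·p₁ + b·p₂ ≈ (0.035, -0.999, 0.040); φ = arcsin(p_z) ≈ 2.27°, λ = atan2(p_y, p_x) ≈ -88.02°.

≈ 2°N, 88°W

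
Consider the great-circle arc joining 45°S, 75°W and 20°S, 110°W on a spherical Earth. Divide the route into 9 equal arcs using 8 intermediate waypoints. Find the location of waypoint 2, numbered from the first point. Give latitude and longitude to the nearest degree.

≈ 40°S, 85°W

The haversine formula gives a central angle δ ≈ 0.666 rad (38.2°) between the endpoints.
Interpolate at f = 2/9 with slerp weights a = sin((1−f)δ)/sin δ ≈ 0.801, b = sin(fδ)/sin δ ≈ 0.239.
p = a·p₁ + b·p₂ ≈ (0.070, -0.758, -0.648); φ = arcsin(p_z) ≈ -40.42°, λ = atan2(p_y, p_x) ≈ -84.73°.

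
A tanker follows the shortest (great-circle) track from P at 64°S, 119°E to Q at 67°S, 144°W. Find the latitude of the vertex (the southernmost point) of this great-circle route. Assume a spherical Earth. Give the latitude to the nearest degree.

≈ 73°S

The great circle lies in the plane with unit normal n̂ = (p₁ × p₂)/|p₁ × p₂|.
Here n̂_z ≈ +0.288; the vertex latitude is φ_max = arccos|n̂_z| ≈ 73.3°.
Check via Clairaut: cos φ_max = |cos φ₁| · sin C = cos(64.0°)·sin(139.0°) ≈ 0.288, again giving ≈ 73.3°.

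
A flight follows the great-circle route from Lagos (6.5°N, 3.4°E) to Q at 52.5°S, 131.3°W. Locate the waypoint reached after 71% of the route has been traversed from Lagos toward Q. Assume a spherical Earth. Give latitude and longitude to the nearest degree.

≈ 58°S, 68°W

The haversine formula gives a central angle δ ≈ 2.112 rad (121.0°) between the endpoints.
Interpolate at f = 0.71 with slerp weights a = sin((1−f)δ)/sin δ ≈ 0.671, b = sin(fδ)/sin δ ≈ 1.164.
p = a·p₁ + b·p₂ ≈ (0.198, -0.493, -0.847); φ = arcsin(p_z) ≈ -57.93°, λ = atan2(p_y, p_x) ≈ -68.14°.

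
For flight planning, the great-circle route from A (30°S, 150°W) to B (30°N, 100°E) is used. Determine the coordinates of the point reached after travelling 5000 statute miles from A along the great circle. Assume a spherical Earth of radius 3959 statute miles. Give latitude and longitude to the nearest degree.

≈ (7°N, 145°E)

Write both endpoints as unit vectors p₁, p₂ with components (cos φ cos λ, cos φ sin λ, sin φ).
The central angle between the endpoints is δ = arccos(p₁·p₂) ≈ 2.102 rad (120.4°). The total great-circle distance is δ·R ≈ 2.102 × 3959 ≈ 8322 mi, so the target fraction is f = 5000/8322 ≈ 0.601.
Interpolate at f ≈ 0.601 with slerp weights a = sin((1−f)δ)/sin δ ≈ 0.863, b = sin(fδ)/sin δ ≈ 1.105.
p = a·p₁ + b·p₂ ≈ (-0.813, 0.569, 0.121); φ = arcsin(p_z) ≈ 6.96°, λ = atan2(p_y, p_x) ≈ 145.02°.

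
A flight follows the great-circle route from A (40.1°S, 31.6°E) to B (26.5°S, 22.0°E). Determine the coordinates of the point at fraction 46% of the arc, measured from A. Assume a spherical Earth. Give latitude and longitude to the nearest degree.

≈ (34°S, 27°E)

The haversine formula gives a central angle δ ≈ 0.275 rad (15.8°) between the endpoints.
Interpolate at f = 0.46 with slerp weights a = sin((1−f)δ)/sin δ ≈ 0.545, b = sin(fδ)/sin δ ≈ 0.465.
p = a·p₁ + b·p₂ ≈ (0.741, 0.374, -0.558); φ = arcsin(p_z) ≈ -33.94°, λ = atan2(p_y, p_x) ≈ 26.81°.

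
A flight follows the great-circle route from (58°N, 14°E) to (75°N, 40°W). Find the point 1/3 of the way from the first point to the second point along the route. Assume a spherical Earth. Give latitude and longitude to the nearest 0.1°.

From cos δ = sin φ₁ sin φ₂ + cos φ₁ cos φ₂ cos Δλ, the central angle is δ ≈ 0.452 rad (25.9°).
Interpolate at f = 1/3 with slerp weights a = sin((1−f)δ)/sin δ ≈ 0.680, b = sin(fδ)/sin δ ≈ 0.344.
p = a·p₁ + b·p₂ ≈ (0.418, 0.030, 0.908); φ = arcsin(p_z) ≈ 65.25°, λ = atan2(p_y, p_x) ≈ 4.10°.

≈ (65.3°N, 4.1°E)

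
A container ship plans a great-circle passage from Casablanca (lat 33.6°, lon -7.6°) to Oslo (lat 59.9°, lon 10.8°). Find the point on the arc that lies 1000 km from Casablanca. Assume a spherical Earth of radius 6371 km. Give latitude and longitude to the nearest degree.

≈ lat 42°, lon -4°

Convert each endpoint to a unit vector on the sphere (x = cos φ cos λ, y = cos φ sin λ, z = sin φ).
The central angle between the endpoints is δ = arccos(p₁·p₂) ≈ 0.505 rad (28.9°). The total great-circle distance is δ·R ≈ 0.505 × 6371 ≈ 3218 km, so the target fraction is f = 1000/3218 ≈ 0.311.
Interpolate at f ≈ 0.311 with slerp weights a = sin((1−f)δ)/sin δ ≈ 0.705, b = sin(fδ)/sin δ ≈ 0.323.
p = a·p₁ + b·p₂ ≈ (0.741, -0.047, 0.670); φ = arcsin(p_z) ≈ 42.04°, λ = atan2(p_y, p_x) ≈ -3.65°.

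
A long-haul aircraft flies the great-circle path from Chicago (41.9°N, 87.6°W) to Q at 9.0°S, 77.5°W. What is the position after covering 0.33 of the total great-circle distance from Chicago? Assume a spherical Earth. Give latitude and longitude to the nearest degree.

≈ 25°N, 83°W

The haversine formula gives a central angle δ ≈ 0.903 rad (51.7°) between the endpoints.
Interpolate at f = 0.33 with slerp weights a = sin((1−f)δ)/sin δ ≈ 0.724, b = sin(fδ)/sin δ ≈ 0.374.
p = a·p₁ + b·p₂ ≈ (0.103, -0.899, 0.425); φ = arcsin(p_z) ≈ 25.17°, λ = atan2(p_y, p_x) ≈ -83.50°.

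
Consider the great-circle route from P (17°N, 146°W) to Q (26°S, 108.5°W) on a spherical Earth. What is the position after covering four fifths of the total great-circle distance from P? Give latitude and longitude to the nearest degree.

Convert each endpoint to a unit vector on the sphere (x = cos φ cos λ, y = cos φ sin λ, z = sin φ).
The central angle between the endpoints is δ = arccos(p₁·p₂) ≈ 0.984 rad (56.4°).
Interpolate at f = 4/5 with slerp weights a = sin((1−f)δ)/sin δ ≈ 0.235, b = sin(fδ)/sin δ ≈ 0.851.
p = a·p₁ + b·p₂ ≈ (-0.429, -0.851, -0.304); φ = arcsin(p_z) ≈ -17.71°, λ = atan2(p_y, p_x) ≈ -116.75°.

≈ (18°S, 117°W)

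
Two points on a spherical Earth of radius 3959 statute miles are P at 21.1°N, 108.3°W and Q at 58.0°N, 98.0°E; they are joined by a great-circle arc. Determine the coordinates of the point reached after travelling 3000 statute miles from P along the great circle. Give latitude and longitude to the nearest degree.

Write both endpoints as unit vectors p₁, p₂ with components (cos φ cos λ, cos φ sin λ, sin φ).
The central angle between the endpoints is δ = arccos(p₁·p₂) ≈ 1.709 rad (97.9°). The total great-circle distance is δ·R ≈ 1.709 × 3959 ≈ 6767 mi, so the target fraction is f = 3000/6767 ≈ 0.443.
Interpolate at f ≈ 0.443 with slerp weights a = sin((1−f)δ)/sin δ ≈ 0.822, b = sin(fδ)/sin δ ≈ 0.694.
p = a·p₁ + b·p₂ ≈ (-0.292, -0.364, 0.884); φ = arcsin(p_z) ≈ 62.18°, λ = atan2(p_y, p_x) ≈ -128.73°.

≈ 62°N, 129°W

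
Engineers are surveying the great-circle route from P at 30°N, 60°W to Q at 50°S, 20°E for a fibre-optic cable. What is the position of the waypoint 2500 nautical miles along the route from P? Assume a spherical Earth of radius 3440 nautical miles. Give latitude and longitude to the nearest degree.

Convert each endpoint to a unit vector on the sphere (x = cos φ cos λ, y = cos φ sin λ, z = sin φ).
The central angle between the endpoints is δ = arccos(p₁·p₂) ≈ 1.861 rad (106.6°). The total great-circle distance is δ·R ≈ 1.861 × 3440 ≈ 6403 nmi, so the target fraction is f = 2500/6403 ≈ 0.390.
Interpolate at f ≈ 0.390 with slerp weights a = sin((1−f)δ)/sin δ ≈ 0.946, b = sin(fδ)/sin δ ≈ 0.693.
p = a·p₁ + b·p₂ ≈ (0.828, -0.557, -0.058); φ = arcsin(p_z) ≈ -3.34°, λ = atan2(p_y, p_x) ≈ -33.91°.

≈ 3°S, 34°W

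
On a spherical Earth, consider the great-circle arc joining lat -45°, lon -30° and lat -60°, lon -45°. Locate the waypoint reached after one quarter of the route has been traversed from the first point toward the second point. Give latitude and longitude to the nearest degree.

≈ lat -49°, lon -33°

Convert each endpoint to a unit vector on the sphere (x = cos φ cos λ, y = cos φ sin λ, z = sin φ).
The central angle between the endpoints is δ = arccos(p₁·p₂) ≈ 0.305 rad (17.5°).
Interpolate at f = 1/4 with slerp weights a = sin((1−f)δ)/sin δ ≈ 0.755, b = sin(fδ)/sin δ ≈ 0.254.
p = a·p₁ + b·p₂ ≈ (0.552, -0.357, -0.754); φ = arcsin(p_z) ≈ -48.91°, λ = atan2(p_y, p_x) ≈ -32.86°.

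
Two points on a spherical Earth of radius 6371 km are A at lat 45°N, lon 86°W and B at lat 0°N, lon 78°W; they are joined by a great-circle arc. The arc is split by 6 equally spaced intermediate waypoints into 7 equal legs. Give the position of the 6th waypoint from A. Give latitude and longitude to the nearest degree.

≈ lat 6°N, lon 79°W

The haversine formula gives a central angle δ ≈ 0.795 rad (45.6°) between the endpoints.
Interpolate at f = 6/7 with slerp weights a = sin((1−f)δ)/sin δ ≈ 0.159, b = sin(fδ)/sin δ ≈ 0.882.
p = a·p₁ + b·p₂ ≈ (0.191, -0.975, 0.112); φ = arcsin(p_z) ≈ 6.45°, λ = atan2(p_y, p_x) ≈ -78.90°.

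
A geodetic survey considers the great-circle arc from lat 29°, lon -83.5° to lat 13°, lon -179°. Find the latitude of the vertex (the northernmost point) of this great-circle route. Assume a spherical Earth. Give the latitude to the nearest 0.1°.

≈ 31.9°

The great circle lies in the plane with unit normal n̂ = (p₁ × p₂)/|p₁ × p₂|.
Here n̂_z ≈ -0.849; the vertex latitude is φ_max = arccos|n̂_z| ≈ 31.9°.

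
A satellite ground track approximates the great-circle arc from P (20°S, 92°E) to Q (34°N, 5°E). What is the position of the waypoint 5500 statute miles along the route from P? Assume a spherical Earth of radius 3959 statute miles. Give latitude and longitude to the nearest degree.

Write both endpoints as unit vectors p₁, p₂ with components (cos φ cos λ, cos φ sin λ, sin φ).
The central angle between the endpoints is δ = arccos(p₁·p₂) ≈ 1.722 rad (98.7°). The total great-circle distance is δ·R ≈ 1.722 × 3959 ≈ 6817 mi, so the target fraction is f = 5500/6817 ≈ 0.807.
Interpolate at f ≈ 0.807 with slerp weights a = sin((1−f)δ)/sin δ ≈ 0.330, b = sin(fδ)/sin δ ≈ 0.995.
p = a·p₁ + b·p₂ ≈ (0.811, 0.382, 0.443); φ = arcsin(p_z) ≈ 26.32°, λ = atan2(p_y, p_x) ≈ 25.23°.

≈ (26°N, 25°E)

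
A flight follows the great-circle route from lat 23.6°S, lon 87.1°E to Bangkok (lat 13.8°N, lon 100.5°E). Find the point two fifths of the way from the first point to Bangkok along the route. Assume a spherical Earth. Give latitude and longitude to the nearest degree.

≈ lat 9°S, lon 93°E

The haversine formula gives a central angle δ ≈ 0.692 rad (39.6°) between the endpoints.
Interpolate at f = 2/5 with slerp weights a = sin((1−f)δ)/sin δ ≈ 0.632, b = sin(fδ)/sin δ ≈ 0.428.
p = a·p₁ + b·p₂ ≈ (-0.046, 0.987, -0.151); φ = arcsin(p_z) ≈ -8.68°, λ = atan2(p_y, p_x) ≈ 92.70°.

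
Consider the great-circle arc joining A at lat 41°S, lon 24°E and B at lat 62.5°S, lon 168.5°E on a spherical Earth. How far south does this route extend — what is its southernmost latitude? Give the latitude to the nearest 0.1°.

The great circle lies in the plane with unit normal n̂ = (p₁ × p₂)/|p₁ × p₂|.
Here n̂_z ≈ +0.212; the vertex latitude is φ_max = arccos|n̂_z| ≈ 77.8°.

≈ 77.8°S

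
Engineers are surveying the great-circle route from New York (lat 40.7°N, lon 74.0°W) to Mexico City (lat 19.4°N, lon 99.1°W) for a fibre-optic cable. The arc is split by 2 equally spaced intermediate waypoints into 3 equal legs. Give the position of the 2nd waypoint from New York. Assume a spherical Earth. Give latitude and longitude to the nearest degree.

Write both endpoints as unit vectors p₁, p₂ with components (cos φ cos λ, cos φ sin λ, sin φ).
The central angle between the endpoints is δ = arccos(p₁·p₂) ≈ 0.527 rad (30.2°).
Interpolate at f = 2/3 with slerp weights a = sin((1−f)δ)/sin δ ≈ 0.348, b = sin(fδ)/sin δ ≈ 0.684.
p = a·p₁ + b·p₂ ≈ (-0.029, -0.891, 0.454); φ = arcsin(p_z) ≈ 26.99°, λ = atan2(p_y, p_x) ≈ -91.89°.

≈ lat 27°N, lon 92°W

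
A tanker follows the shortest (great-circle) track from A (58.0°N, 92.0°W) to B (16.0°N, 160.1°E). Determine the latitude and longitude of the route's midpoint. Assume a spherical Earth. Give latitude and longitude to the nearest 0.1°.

≈ (50.0°N, 167.6°W)

Write both endpoints as unit vectors p₁, p₂ with components (cos φ cos λ, cos φ sin λ, sin φ).
The central angle between the endpoints is δ = arccos(p₁·p₂) ≈ 1.494 rad (85.6°).
Interpolate at f = 1/2 with slerp weights a = sin((1−f)δ)/sin δ ≈ 0.681, b = sin(fδ)/sin δ ≈ 0.681.
p = a·p₁ + b·p₂ ≈ (-0.628, -0.138, 0.766); φ = arcsin(p_z) ≈ 49.96°, λ = atan2(p_y, p_x) ≈ -167.62°.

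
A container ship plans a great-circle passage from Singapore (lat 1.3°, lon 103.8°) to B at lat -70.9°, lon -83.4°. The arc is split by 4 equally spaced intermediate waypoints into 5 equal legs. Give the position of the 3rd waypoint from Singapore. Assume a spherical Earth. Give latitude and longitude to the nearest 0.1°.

≈ lat -64.7°, lon 109.2°

Write both endpoints as unit vectors p₁, p₂ with components (cos φ cos λ, cos φ sin λ, sin φ).
The central angle between the endpoints is δ = arccos(p₁·p₂) ≈ 1.924 rad (110.2°).
Interpolate at f = 3/5 with slerp weights a = sin((1−f)δ)/sin δ ≈ 0.742, b = sin(fδ)/sin δ ≈ 0.975.
p = a·p₁ + b·p₂ ≈ (-0.140, 0.403, -0.904); φ = arcsin(p_z) ≈ -64.73°, λ = atan2(p_y, p_x) ≈ 109.17°.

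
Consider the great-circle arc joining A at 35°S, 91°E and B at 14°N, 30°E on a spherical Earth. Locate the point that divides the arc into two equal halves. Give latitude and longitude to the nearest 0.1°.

The haversine formula gives a central angle δ ≈ 1.322 rad (75.7°) between the endpoints.
Interpolate at f = 1/2 with slerp weights a = sin((1−f)δ)/sin δ ≈ 0.633, b = sin(fδ)/sin δ ≈ 0.633.
p = a·p₁ + b·p₂ ≈ (0.523, 0.826, -0.210); φ = arcsin(p_z) ≈ -12.12°, λ = atan2(p_y, p_x) ≈ 57.65°.

≈ 12.1°S, 57.7°E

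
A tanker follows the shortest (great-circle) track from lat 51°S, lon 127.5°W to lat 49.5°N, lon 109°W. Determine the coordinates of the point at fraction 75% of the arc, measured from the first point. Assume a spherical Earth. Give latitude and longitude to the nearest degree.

Convert each endpoint to a unit vector on the sphere (x = cos φ cos λ, y = cos φ sin λ, z = sin φ).
The central angle between the endpoints is δ = arccos(p₁·p₂) ≈ 1.776 rad (101.7°).
Interpolate at f = 0.75 with slerp weights a = sin((1−f)δ)/sin δ ≈ 0.439, b = sin(fδ)/sin δ ≈ 0.992.
p = a·p₁ + b·p₂ ≈ (-0.378, -0.828, 0.414); φ = arcsin(p_z) ≈ 24.44°, λ = atan2(p_y, p_x) ≈ -114.52°.

≈ lat 24°N, lon 115°W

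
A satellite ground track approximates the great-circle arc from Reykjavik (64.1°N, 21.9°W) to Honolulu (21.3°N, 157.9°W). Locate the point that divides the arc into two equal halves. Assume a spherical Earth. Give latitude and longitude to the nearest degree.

From cos δ = sin φ₁ sin φ₂ + cos φ₁ cos φ₂ cos Δλ, the central angle is δ ≈ 1.537 rad (88.1°).
Interpolate at f = 1/2 with slerp weights a = sin((1−f)δ)/sin δ ≈ 0.695, b = sin(fδ)/sin δ ≈ 0.695.
p = a·p₁ + b·p₂ ≈ (-0.318, -0.357, 0.878); φ = arcsin(p_z) ≈ 61.42°, λ = atan2(p_y, p_x) ≈ -131.73°.

≈ 61°N, 132°W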